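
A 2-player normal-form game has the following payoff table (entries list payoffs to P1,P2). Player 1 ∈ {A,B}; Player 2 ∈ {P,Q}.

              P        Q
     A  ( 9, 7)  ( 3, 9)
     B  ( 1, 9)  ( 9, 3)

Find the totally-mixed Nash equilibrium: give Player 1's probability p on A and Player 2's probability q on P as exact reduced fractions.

P1 indiff ⇒ q·9+(1-q)·3 = q·1+(1-q)·9 ⇒ q(8) = (1-q)(6) ⇒ q = 3/7
P2 indiff ⇒ p·7+(1-p)·9 = p·9+(1-p)·3 ⇒ p(-2) = (1-p)(-6) ⇒ p = 3/4

P1 mixes 3/4 on A; P2 mixes 3/7 on P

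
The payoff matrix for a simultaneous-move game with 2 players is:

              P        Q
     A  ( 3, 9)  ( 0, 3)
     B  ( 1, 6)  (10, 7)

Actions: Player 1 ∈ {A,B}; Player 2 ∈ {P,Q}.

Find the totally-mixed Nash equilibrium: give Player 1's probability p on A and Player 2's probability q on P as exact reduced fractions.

P1 indiff ⇒ q·3+(1-q)·0 = q·1+(1-q)·10 ⇒ q(2) = (1-q)(10) ⇒ q = 5/6
P2 indiff ⇒ p·9+(1-p)·6 = p·3+(1-p)·7 ⇒ p(6) = (1-p)(1) ⇒ p = 1/7

p=1/7, q=5/6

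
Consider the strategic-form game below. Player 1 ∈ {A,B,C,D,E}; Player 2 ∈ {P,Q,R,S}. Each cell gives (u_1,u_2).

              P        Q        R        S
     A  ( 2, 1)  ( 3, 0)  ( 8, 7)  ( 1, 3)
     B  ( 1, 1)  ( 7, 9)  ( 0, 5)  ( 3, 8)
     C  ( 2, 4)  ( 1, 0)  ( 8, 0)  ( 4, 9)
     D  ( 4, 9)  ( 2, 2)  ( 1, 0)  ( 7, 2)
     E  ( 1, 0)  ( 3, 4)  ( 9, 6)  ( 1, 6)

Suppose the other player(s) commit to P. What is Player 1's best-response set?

u_1(A vs P) = 2
u_1(B vs P) = 1
u_1(C vs P) = 2
u_1(D vs P) = 4
u_1(E vs P) = 1
max payoff 4 at {D}

P1 best: {D}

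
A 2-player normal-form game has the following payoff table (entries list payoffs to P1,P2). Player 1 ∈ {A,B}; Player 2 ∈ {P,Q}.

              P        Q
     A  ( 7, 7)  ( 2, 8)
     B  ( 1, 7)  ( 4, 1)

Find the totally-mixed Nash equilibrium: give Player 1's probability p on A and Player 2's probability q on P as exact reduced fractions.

(p,q) = (6/7, 1/4)

P1 indiff ⇒ q·7+(1-q)·2 = q·1+(1-q)·4 ⇒ q(6) = (1-q)(2) ⇒ q = 1/4
P2 indiff ⇒ p·7+(1-p)·7 = p·8+(1-p)·1 ⇒ p(-1) = (1-p)(-6) ⇒ p = 6/7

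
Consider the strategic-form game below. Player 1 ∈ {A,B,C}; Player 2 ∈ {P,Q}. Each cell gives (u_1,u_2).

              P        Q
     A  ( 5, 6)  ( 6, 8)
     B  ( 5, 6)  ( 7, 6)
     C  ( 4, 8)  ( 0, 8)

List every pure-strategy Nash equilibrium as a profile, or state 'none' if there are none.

Nash profiles: (B,P), (B,Q)

(A,P): not NE [P2→Q gives 8>6]
(A,Q): not NE [P1→B gives 7>6]
(B,P): NE
(B,Q): NE
(C,P): not NE [P1→B gives 5>4]
(C,Q): not NE [P1→B gives 7>0]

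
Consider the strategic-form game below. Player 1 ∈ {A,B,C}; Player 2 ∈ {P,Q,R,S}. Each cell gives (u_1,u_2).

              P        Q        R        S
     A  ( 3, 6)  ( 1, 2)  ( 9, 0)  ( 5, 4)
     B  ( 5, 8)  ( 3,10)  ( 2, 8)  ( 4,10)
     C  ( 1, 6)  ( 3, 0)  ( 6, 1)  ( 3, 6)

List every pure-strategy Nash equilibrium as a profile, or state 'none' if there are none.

PSNE = {(B,Q)}

(A,P): not NE [P1→B gives 5>3]
(A,Q): not NE [P1→C gives 3>1; P2→P gives 6>2]
(A,R): not NE [P2→P gives 6>0]
(A,S): not NE [P2→P gives 6>4]
(B,P): not NE [P2→S gives 10>8]
(B,Q): NE
(B,R): not NE [P1→A gives 9>2; P2→S gives 10>8]
(B,S): not NE [P1→A gives 5>4]
(C,P): not NE [P1→B gives 5>1]
(C,Q): not NE [P2→S gives 6>0]
(C,R): not NE [P1→A gives 9>6; P2→S gives 6>1]
(C,S): not NE [P1→A gives 5>3]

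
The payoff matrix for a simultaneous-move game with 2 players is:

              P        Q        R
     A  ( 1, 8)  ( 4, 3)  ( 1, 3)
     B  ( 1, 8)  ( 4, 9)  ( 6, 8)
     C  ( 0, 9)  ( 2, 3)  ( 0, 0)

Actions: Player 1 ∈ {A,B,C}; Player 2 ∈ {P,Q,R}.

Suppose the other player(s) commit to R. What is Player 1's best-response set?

u_1(A vs R) = 1
u_1(B vs R) = 6
u_1(C vs R) = 0
max payoff 6 at {B}

BR_1 = {B}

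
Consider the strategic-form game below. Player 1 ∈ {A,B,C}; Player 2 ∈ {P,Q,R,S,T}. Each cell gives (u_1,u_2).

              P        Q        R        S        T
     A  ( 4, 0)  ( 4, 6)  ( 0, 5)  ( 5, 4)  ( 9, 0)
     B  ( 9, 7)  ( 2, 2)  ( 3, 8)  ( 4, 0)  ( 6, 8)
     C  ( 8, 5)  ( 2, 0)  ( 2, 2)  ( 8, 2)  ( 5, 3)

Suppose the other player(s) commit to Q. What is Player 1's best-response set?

P1 best: {A}

u_1(A vs Q) = 4
u_1(B vs Q) = 2
u_1(C vs Q) = 2
max payoff 4 at {A}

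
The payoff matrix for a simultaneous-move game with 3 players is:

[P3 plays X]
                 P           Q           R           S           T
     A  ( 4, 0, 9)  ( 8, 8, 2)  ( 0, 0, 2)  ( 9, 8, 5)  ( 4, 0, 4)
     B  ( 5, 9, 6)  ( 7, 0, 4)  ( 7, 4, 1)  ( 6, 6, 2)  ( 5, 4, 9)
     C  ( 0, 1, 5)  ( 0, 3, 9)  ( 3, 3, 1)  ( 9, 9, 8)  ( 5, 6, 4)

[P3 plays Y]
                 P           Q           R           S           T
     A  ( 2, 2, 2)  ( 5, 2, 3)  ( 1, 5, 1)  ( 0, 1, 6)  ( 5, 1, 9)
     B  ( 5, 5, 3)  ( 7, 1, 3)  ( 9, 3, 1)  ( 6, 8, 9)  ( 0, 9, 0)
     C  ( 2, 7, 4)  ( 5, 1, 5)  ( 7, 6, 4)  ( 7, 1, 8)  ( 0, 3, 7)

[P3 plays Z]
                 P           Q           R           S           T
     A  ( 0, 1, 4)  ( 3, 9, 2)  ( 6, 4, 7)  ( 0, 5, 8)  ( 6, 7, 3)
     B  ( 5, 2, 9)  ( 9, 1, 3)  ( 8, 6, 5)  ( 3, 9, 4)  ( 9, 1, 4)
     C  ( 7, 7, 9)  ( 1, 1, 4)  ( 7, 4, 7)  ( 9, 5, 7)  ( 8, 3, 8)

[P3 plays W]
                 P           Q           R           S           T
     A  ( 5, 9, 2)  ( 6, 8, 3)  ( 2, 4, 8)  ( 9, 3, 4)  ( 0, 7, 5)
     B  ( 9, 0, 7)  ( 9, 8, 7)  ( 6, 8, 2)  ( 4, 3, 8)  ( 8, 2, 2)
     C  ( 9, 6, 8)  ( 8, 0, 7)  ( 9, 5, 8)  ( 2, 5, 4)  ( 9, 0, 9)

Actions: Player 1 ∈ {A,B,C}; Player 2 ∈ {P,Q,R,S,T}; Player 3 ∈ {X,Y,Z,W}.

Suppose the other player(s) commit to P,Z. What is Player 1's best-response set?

u_1(A vs P,Z) = 0
u_1(B vs P,Z) = 5
u_1(C vs P,Z) = 7
max payoff 7 at {C}

P1 best: {C}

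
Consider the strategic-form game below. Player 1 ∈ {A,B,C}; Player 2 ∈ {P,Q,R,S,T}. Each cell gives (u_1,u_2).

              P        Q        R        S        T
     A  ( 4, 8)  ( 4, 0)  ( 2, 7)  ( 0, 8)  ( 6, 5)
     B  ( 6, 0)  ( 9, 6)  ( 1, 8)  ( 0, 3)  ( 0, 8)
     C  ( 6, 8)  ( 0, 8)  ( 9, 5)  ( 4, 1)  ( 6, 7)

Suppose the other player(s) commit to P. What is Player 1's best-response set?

argmax u_1 = {B,C}

u_1(A vs P) = 4
u_1(B vs P) = 6
u_1(C vs P) = 6
max payoff 6 at {B,C}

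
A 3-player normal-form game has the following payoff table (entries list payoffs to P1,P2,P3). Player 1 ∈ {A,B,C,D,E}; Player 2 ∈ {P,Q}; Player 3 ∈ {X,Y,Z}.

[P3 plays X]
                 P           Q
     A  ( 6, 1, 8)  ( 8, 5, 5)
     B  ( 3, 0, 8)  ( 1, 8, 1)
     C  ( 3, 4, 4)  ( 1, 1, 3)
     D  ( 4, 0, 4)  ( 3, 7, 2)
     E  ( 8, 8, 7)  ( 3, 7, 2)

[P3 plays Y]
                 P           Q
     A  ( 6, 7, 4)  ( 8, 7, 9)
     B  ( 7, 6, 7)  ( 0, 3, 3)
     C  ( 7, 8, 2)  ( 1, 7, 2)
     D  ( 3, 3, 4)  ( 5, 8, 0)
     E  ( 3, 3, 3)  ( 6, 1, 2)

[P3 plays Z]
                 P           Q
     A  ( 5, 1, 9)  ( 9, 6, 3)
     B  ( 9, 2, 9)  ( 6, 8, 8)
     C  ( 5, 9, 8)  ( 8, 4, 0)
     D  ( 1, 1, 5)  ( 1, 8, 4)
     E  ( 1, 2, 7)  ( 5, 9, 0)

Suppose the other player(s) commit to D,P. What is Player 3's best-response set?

u_3(X vs D,P) = 4
u_3(Y vs D,P) = 4
u_3(Z vs D,P) = 5
max payoff 5 at {Z}

argmax u_3 = {Z}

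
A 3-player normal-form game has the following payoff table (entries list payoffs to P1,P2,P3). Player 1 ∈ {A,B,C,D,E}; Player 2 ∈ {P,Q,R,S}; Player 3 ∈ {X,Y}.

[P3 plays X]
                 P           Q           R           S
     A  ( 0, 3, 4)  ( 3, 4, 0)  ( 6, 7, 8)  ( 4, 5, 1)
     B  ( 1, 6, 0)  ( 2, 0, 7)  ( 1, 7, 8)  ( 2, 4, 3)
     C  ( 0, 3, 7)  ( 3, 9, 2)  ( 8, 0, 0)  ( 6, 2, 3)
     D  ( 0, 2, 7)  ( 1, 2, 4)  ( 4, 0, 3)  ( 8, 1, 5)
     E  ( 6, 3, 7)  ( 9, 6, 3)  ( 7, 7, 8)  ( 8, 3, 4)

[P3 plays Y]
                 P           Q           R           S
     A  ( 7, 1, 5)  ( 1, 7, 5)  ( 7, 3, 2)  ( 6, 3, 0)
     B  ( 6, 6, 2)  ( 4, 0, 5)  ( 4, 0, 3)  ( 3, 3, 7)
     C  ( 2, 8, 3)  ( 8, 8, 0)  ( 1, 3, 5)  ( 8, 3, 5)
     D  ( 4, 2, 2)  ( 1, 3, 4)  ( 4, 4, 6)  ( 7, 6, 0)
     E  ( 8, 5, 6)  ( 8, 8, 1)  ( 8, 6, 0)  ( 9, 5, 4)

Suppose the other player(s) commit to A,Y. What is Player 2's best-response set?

u_2(P vs A,Y) = 1
u_2(Q vs A,Y) = 7
u_2(R vs A,Y) = 3
u_2(S vs A,Y) = 3
max payoff 7 at {Q}

argmax u_2 = {Q}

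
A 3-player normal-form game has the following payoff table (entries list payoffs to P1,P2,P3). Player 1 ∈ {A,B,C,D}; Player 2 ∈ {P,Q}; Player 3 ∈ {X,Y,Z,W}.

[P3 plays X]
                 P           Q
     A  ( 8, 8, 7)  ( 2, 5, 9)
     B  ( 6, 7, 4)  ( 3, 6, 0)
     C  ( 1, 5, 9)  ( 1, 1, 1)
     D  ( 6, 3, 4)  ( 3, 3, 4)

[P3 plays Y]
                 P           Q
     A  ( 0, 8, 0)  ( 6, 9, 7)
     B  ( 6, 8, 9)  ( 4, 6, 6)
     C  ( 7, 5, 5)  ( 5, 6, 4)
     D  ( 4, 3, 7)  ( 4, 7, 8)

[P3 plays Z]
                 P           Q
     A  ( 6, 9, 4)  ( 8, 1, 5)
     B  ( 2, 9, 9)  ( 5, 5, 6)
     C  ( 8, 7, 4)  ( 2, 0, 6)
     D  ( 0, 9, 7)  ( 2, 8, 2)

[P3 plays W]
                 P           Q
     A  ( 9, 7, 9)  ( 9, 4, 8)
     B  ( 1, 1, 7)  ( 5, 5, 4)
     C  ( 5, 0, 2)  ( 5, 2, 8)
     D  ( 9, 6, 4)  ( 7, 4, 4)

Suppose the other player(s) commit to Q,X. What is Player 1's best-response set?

u_1(A vs Q,X) = 2
u_1(B vs Q,X) = 3
u_1(C vs Q,X) = 1
u_1(D vs Q,X) = 3
max payoff 3 at {B,D}

P1 best: {B,D}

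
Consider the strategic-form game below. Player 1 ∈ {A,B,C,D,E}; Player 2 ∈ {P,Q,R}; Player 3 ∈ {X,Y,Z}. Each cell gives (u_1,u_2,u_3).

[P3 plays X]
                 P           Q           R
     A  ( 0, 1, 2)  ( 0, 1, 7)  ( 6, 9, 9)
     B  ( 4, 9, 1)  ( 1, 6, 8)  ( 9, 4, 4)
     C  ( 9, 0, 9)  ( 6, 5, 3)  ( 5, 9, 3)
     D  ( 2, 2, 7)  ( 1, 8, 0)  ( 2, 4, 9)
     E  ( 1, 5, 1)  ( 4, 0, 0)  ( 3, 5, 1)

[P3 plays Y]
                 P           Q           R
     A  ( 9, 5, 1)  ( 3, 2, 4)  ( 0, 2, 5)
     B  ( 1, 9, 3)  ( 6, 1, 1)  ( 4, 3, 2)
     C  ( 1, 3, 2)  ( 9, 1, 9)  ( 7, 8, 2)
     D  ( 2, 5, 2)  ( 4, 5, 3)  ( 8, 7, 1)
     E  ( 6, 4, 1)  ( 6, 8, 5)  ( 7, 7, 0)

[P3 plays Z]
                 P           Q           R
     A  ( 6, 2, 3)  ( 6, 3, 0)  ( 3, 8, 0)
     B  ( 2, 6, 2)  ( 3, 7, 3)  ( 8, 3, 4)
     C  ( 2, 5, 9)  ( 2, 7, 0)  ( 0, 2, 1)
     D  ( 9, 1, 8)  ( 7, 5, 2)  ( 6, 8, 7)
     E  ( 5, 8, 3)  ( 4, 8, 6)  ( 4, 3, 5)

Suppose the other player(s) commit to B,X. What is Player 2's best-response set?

u_2(P vs B,X) = 9
u_2(Q vs B,X) = 6
u_2(R vs B,X) = 4
max payoff 9 at {P}

BR_2 = {P}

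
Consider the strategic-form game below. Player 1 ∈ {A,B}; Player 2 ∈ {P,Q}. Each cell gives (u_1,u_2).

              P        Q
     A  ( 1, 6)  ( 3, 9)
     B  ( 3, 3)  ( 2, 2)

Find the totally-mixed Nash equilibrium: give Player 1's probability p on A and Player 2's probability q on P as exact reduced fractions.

(p,q) = (1/4, 1/3)

P1 indiff ⇒ q·1+(1-q)·3 = q·3+(1-q)·2 ⇒ q(-2) = (1-q)(-1) ⇒ q = 1/3
P2 indiff ⇒ p·6+(1-p)·3 = p·9+(1-p)·2 ⇒ p(-3) = (1-p)(-1) ⇒ p = 1/4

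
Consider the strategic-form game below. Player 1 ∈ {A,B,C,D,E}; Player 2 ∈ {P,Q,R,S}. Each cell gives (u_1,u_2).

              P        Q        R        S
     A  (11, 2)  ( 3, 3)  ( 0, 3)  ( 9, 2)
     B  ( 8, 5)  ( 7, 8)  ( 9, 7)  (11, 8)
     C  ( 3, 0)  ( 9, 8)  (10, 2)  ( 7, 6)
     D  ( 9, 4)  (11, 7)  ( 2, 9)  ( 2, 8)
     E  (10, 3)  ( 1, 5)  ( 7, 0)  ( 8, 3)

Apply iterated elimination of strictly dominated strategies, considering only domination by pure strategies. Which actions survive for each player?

IESDS → P1:{B,C,D} P2:{Q,R,S}

P2 drop P (Q beats it: A:3>2 B:8>5 C:8>0 D:7>4 E:5>3)
P1 drop A (B beats it: Q:7>3 R:9>0 S:11>9)
P1 drop E (B beats it: Q:7>1 R:9>7 S:11>8)
P1→{B,C,D} P2→{Q,R,S}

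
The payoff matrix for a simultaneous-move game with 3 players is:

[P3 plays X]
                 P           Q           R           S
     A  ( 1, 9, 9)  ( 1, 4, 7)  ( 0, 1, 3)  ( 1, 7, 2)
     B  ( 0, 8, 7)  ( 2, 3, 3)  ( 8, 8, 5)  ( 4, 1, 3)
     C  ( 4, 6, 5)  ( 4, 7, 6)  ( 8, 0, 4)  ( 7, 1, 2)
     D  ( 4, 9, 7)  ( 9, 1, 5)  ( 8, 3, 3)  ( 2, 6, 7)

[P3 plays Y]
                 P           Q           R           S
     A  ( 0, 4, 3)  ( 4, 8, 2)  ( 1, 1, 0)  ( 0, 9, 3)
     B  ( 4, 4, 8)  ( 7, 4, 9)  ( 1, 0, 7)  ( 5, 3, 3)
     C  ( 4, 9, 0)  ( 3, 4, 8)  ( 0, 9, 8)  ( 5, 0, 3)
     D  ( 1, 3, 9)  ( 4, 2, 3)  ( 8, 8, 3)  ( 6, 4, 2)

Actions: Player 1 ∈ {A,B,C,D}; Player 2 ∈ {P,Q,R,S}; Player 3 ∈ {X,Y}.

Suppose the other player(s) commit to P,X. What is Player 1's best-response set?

BR_1 = {C,D}

u_1(A vs P,X) = 1
u_1(B vs P,X) = 0
u_1(C vs P,X) = 4
u_1(D vs P,X) = 4
max payoff 4 at {C,D}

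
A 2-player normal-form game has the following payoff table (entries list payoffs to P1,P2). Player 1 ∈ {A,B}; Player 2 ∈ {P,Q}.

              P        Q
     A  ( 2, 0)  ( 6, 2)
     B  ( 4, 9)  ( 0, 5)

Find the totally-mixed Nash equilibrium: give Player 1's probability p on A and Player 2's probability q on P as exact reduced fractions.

P1 mixes 2/3 on A; P2 mixes 3/4 on P

P1 indiff ⇒ q·2+(1-q)·6 = q·4+(1-q)·0 ⇒ q(-2) = (1-q)(-6) ⇒ q = 3/4
P2 indiff ⇒ p·0+(1-p)·9 = p·2+(1-p)·5 ⇒ p(-2) = (1-p)(-4) ⇒ p = 2/3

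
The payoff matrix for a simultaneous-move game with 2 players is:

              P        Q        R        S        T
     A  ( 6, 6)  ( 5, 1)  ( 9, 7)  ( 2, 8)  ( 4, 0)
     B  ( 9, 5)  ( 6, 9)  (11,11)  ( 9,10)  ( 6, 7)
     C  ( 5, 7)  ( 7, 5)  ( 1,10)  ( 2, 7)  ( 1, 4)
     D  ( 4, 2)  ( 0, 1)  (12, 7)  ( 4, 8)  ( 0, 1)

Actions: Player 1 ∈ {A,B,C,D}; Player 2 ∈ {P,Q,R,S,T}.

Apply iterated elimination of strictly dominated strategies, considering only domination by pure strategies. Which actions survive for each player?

IESDS → P1:{B,D} P2:{R,S}

P1 drop A (B beats it: P:9>6 Q:6>5 R:11>9 S:9>2 T:6>4)
P2 drop P (R beats it: B:11>5 C:10>7 D:7>2)
P2 drop Q (R beats it: B:11>9 C:10>5 D:7>1)
P1 drop C (B beats it: R:11>1 S:9>2 T:6>1)
P2 drop T (R beats it: B:11>7 D:7>1)
P1→{B,D} P2→{R,S}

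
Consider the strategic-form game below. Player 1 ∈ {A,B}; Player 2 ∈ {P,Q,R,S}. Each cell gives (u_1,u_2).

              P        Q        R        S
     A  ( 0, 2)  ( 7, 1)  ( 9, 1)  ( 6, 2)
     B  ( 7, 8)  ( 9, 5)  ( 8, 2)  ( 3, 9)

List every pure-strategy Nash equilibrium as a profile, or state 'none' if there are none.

NE set: (A,S)

(A,P): not NE [P1→B gives 7>0]
(A,Q): not NE [P1→B gives 9>7; P2→S gives 2>1]
(A,R): not NE [P2→S gives 2>1]
(A,S): NE
(B,P): not NE [P2→S gives 9>8]
(B,Q): not NE [P2→S gives 9>5]
(B,R): not NE [P1→A gives 9>8; P2→S gives 9>2]
(B,S): not NE [P1→A gives 6>3]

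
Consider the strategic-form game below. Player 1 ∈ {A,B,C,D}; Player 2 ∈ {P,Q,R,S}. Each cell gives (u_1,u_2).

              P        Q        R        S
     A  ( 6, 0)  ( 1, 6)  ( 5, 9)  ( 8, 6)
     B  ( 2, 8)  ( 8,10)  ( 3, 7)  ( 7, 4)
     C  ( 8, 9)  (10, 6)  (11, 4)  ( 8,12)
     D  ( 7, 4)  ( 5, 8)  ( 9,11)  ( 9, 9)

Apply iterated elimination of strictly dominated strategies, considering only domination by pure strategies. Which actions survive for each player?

IESDS → P1:{C,D} P2:{R,S}

P1 drop A (D beats it: P:7>6 Q:5>1 R:9>5 S:9>8)
P1 drop B (C beats it: P:8>2 Q:10>8 R:11>3 S:8>7)
P2 drop P (S beats it: C:12>9 D:9>4)
P2 drop Q (S beats it: C:12>6 D:9>8)
P1→{C,D} P2→{R,S}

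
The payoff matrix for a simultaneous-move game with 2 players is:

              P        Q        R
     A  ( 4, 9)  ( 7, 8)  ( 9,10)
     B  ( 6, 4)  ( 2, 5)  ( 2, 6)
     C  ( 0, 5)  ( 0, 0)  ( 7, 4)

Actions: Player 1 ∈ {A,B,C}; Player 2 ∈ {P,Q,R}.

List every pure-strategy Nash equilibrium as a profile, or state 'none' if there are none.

PSNE = {(A,R)}

(A,P): not NE [P1→B gives 6>4; P2→R gives 10>9]
(A,Q): not NE [P2→R gives 10>8]
(A,R): NE
(B,P): not NE [P2→R gives 6>4]
(B,Q): not NE [P1→A gives 7>2; P2→R gives 6>5]
(B,R): not NE [P1→A gives 9>2]
(C,P): not NE [P1→B gives 6>0]
(C,Q): not NE [P1→A gives 7>0; P2→P gives 5>0]
(C,R): not NE [P1→A gives 9>7; P2→P gives 5>4]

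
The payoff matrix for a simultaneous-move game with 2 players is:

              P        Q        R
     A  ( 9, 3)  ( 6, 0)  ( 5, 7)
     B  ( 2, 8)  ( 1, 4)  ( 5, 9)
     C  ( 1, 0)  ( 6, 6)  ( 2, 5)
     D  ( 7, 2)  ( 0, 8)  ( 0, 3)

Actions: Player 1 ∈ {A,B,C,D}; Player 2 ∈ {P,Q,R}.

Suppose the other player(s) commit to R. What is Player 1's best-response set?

u_1(A vs R) = 5
u_1(B vs R) = 5
u_1(C vs R) = 2
u_1(D vs R) = 0
max payoff 5 at {A,B}

BR_1 = {A,B}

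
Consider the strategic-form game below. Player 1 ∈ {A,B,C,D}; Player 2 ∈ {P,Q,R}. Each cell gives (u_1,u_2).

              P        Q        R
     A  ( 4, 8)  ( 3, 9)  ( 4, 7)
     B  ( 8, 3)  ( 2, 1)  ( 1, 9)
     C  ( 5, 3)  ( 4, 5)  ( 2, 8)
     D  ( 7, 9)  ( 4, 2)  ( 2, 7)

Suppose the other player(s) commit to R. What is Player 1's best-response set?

u_1(A vs R) = 4
u_1(B vs R) = 1
u_1(C vs R) = 2
u_1(D vs R) = 2
max payoff 4 at {A}

argmax u_1 = {A}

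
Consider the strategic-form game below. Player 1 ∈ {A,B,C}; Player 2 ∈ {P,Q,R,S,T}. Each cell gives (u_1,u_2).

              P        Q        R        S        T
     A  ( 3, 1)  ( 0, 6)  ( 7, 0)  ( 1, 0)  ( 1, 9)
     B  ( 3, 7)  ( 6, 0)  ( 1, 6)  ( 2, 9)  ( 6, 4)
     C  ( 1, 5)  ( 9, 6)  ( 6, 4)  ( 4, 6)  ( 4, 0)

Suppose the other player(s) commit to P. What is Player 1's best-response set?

BR_1 = {A,B}

u_1(A vs P) = 3
u_1(B vs P) = 3
u_1(C vs P) = 1
max payoff 3 at {A,B}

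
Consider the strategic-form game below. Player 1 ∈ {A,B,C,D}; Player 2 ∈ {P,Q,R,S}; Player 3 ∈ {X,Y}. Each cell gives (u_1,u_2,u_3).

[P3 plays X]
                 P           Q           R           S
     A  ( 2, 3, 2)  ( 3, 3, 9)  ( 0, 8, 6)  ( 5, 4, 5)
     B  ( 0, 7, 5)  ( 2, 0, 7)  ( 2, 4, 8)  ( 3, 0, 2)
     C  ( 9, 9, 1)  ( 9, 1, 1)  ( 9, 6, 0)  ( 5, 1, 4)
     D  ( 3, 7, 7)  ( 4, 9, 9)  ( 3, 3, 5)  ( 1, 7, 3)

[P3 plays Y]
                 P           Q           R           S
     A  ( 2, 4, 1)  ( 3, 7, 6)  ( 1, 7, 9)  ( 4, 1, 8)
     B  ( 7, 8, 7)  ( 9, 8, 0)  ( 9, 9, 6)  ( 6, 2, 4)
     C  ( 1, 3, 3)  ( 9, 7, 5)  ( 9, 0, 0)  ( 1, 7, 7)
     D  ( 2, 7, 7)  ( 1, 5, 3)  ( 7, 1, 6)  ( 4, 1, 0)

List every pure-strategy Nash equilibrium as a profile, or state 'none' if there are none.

PSNE = {(C,Q,Y)}

(A,P,X): not NE [P1→C gives 9>2; P2→R gives 8>3]
(A,P,Y): not NE [P1→B gives 7>2; P2→R gives 7>4; P3→X gives 2>1]
(A,Q,X): not NE [P1→C gives 9>3; P2→R gives 8>3]
(A,Q,Y): not NE [P1→C gives 9>3; P3→X gives 9>6]
(A,R,X): not NE [P1→C gives 9>0; P3→Y gives 9>6]
(A,R,Y): not NE [P1→C gives 9>1]
(A,S,X): not NE [P2→R gives 8>4; P3→Y gives 8>5]
(A,S,Y): not NE [P1→B gives 6>4; P2→R gives 7>1]
(B,P,X): not NE [P1→C gives 9>0; P3→Y gives 7>5]
(B,P,Y): not NE [P2→R gives 9>8]
(B,Q,X): not NE [P1→C gives 9>2; P2→P gives 7>0]
(B,Q,Y): not NE [P2→R gives 9>8; P3→X gives 7>0]
(B,R,X): not NE [P1→C gives 9>2; P2→P gives 7>4]
(B,R,Y): not NE [P3→X gives 8>6]
(B,S,X): not NE [P1→C gives 5>3; P2→P gives 7>0; P3→Y gives 4>2]
(B,S,Y): not NE [P2→R gives 9>2]
(C,P,X): not NE [P3→Y gives 3>1]
(C,P,Y): not NE [P1→B gives 7>1; P2→S gives 7>3]
(C,Q,X): not NE [P2→P gives 9>1; P3→Y gives 5>1]
(C,Q,Y): NE
(C,R,X): not NE [P2→P gives 9>6]
(C,R,Y): not NE [P2→S gives 7>0]
(C,S,X): not NE [P2→P gives 9>1; P3→Y gives 7>4]
(C,S,Y): not NE [P1→B gives 6>1]
(D,P,X): not NE [P1→C gives 9>3; P2→Q gives 9>7]
(D,P,Y): not NE [P1→B gives 7>2]
(D,Q,X): not NE [P1→C gives 9>4]
(D,Q,Y): not NE [P1→C gives 9>1; P2→P gives 7>5; P3→X gives 9>3]
(D,R,X): not NE [P1→C gives 9>3; P2→Q gives 9>3; P3→Y gives 6>5]
(D,R,Y): not NE [P1→C gives 9>7; P2→P gives 7>1]
(D,S,X): not NE [P1→C gives 5>1; P2→Q gives 9>7]
(D,S,Y): not NE [P1→B gives 6>4; P2→P gives 7>1; P3→X gives 3>0]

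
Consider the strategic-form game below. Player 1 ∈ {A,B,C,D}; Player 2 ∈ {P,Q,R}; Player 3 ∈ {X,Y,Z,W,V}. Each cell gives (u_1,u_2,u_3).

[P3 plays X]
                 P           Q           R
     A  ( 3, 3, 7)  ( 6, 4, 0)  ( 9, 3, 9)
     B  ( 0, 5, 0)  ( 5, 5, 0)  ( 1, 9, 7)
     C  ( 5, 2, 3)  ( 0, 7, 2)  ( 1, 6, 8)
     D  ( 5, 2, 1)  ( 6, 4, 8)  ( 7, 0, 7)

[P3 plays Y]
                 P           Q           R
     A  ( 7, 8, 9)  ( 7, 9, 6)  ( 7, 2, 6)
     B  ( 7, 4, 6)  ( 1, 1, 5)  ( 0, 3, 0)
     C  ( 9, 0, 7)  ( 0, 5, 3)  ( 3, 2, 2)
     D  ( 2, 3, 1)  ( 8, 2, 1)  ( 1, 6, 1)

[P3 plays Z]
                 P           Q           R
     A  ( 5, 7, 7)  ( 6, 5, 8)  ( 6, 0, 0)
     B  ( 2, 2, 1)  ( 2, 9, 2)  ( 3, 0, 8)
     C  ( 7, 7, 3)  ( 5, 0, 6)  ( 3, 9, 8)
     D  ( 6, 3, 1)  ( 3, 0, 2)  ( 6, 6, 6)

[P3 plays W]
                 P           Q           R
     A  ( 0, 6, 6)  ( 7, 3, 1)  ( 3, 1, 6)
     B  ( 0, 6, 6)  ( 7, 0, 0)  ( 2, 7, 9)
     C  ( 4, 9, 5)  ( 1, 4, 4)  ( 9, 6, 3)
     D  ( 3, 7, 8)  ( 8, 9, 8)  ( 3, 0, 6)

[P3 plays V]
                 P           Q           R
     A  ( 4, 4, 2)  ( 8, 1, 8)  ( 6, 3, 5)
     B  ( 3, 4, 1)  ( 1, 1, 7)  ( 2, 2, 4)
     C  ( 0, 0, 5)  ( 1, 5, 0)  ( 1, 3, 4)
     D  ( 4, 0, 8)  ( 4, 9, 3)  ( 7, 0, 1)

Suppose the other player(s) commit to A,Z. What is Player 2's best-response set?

u_2(P vs A,Z) = 7
u_2(Q vs A,Z) = 5
u_2(R vs A,Z) = 0
max payoff 7 at {P}

BR_2 = {P}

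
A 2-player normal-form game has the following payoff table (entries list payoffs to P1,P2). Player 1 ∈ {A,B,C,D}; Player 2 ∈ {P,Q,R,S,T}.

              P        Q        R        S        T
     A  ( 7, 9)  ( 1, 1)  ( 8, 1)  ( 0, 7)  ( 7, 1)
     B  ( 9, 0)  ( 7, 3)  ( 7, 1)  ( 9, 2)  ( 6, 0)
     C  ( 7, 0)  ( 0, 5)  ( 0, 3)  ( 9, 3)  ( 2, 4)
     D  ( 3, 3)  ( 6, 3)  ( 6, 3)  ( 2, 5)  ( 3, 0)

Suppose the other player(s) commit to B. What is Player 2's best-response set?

u_2(P vs B) = 0
u_2(Q vs B) = 3
u_2(R vs B) = 1
u_2(S vs B) = 2
u_2(T vs B) = 0
max payoff 3 at {Q}

argmax u_2 = {Q}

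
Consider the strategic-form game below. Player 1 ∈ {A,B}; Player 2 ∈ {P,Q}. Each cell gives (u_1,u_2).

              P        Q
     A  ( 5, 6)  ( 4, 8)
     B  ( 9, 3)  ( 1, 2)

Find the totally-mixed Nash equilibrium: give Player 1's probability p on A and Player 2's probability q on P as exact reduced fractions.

P1 indiff ⇒ q·5+(1-q)·4 = q·9+(1-q)·1 ⇒ q(-4) = (1-q)(-3) ⇒ q = 3/7
P2 indiff ⇒ p·6+(1-p)·3 = p·8+(1-p)·2 ⇒ p(-2) = (1-p)(-1) ⇒ p = 1/3

P1 mixes 1/3 on A; P2 mixes 3/7 on P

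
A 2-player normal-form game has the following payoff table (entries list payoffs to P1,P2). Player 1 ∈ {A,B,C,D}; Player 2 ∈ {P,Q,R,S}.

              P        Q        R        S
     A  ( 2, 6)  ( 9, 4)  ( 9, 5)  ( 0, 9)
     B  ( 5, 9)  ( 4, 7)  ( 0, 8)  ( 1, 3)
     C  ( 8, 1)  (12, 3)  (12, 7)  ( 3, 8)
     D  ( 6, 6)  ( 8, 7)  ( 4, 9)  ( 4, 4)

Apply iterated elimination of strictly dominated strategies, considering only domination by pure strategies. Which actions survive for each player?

P1 drop A (C beats it: P:8>2 Q:12>9 R:12>9 S:3>0)
P1 drop B (C beats it: P:8>5 Q:12>4 R:12>0 S:3>1)
P2 drop P (Q beats it: C:3>1 D:7>6)
P2 drop Q (R beats it: C:7>3 D:9>7)
P1→{C,D} P2→{R,S}

Survivors P1:{C,D} P2:{R,S}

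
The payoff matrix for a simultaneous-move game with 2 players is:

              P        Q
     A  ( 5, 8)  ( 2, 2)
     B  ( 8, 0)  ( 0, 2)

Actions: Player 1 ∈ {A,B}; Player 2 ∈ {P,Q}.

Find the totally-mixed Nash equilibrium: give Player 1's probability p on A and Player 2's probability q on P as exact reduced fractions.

P1 indiff ⇒ q·5+(1-q)·2 = q·8+(1-q)·0 ⇒ q(-3) = (1-q)(-2) ⇒ q = 2/5
P2 indiff ⇒ p·8+(1-p)·0 = p·2+(1-p)·2 ⇒ p(6) = (1-p)(2) ⇒ p = 1/4

(p,q) = (1/4, 2/5)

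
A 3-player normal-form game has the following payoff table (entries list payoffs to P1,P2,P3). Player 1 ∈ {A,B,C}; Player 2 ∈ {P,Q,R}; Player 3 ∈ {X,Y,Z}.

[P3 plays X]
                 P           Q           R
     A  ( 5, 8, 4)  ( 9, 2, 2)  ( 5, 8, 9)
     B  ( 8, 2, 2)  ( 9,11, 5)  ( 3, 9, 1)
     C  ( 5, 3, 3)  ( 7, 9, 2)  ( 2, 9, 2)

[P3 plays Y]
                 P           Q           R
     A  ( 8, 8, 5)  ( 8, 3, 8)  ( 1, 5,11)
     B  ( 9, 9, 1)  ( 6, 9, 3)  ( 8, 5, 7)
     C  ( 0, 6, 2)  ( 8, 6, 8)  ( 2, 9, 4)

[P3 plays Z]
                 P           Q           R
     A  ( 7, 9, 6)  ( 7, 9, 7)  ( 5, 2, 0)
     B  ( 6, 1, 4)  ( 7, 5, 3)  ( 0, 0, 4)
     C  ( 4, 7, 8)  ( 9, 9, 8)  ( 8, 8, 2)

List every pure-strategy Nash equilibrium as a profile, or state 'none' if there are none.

PSNE = {(A,P,Z), (B,Q,X), (C,Q,Z)}

(A,P,X): not NE [P1→B gives 8>5; P3→Z gives 6>4]
(A,P,Y): not NE [P1→B gives 9>8; P3→Z gives 6>5]
(A,P,Z): NE
(A,Q,X): not NE [P2→R gives 8>2; P3→Y gives 8>2]
(A,Q,Y): not NE [P2→P gives 8>3]
(A,Q,Z): not NE [P1→C gives 9>7; P3→Y gives 8>7]
(A,R,X): not NE [P3→Y gives 11>9]
(A,R,Y): not NE [P1→B gives 8>1; P2→P gives 8>5]
(A,R,Z): not NE [P1→C gives 8>5; P2→Q gives 9>2; P3→Y gives 11>0]
(B,P,X): not NE [P2→Q gives 11>2; P3→Z gives 4>2]
(B,P,Y): not NE [P3→Z gives 4>1]
(B,P,Z): not NE [P1→A gives 7>6; P2→Q gives 5>1]
(B,Q,X): NE
(B,Q,Y): not NE [P1→C gives 8>6; P3→X gives 5>3]
(B,Q,Z): not NE [P1→C gives 9>7; P3→X gives 5>3]
(B,R,X): not NE [P1→A gives 5>3; P2→Q gives 11>9; P3→Y gives 7>1]
(B,R,Y): not NE [P2→Q gives 9>5]
(B,R,Z): not NE [P1→C gives 8>0; P2→Q gives 5>0; P3→Y gives 7>4]
(C,P,X): not NE [P1→B gives 8>5; P2→R gives 9>3; P3→Z gives 8>3]
(C,P,Y): not NE [P1→B gives 9>0; P2→R gives 9>6; P3→Z gives 8>2]
(C,P,Z): not NE [P1→A gives 7>4; P2→Q gives 9>7]
(C,Q,X): not NE [P1→B gives 9>7; P3→Z gives 8>2]
(C,Q,Y): not NE [P2→R gives 9>6]
(C,Q,Z): NE
(C,R,X): not NE [P1→A gives 5>2; P3→Y gives 4>2]
(C,R,Y): not NE [P1→B gives 8>2]
(C,R,Z): not NE [P2→Q gives 9>8; P3→Y gives 4>2]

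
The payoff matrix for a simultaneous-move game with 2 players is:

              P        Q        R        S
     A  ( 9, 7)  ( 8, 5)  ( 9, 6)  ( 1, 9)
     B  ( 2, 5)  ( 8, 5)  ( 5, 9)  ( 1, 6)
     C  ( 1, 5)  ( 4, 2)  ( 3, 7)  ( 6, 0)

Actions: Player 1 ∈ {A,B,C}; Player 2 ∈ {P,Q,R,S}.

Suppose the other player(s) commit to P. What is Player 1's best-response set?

u_1(A vs P) = 9
u_1(B vs P) = 2
u_1(C vs P) = 1
max payoff 9 at {A}

BR_1 = {A}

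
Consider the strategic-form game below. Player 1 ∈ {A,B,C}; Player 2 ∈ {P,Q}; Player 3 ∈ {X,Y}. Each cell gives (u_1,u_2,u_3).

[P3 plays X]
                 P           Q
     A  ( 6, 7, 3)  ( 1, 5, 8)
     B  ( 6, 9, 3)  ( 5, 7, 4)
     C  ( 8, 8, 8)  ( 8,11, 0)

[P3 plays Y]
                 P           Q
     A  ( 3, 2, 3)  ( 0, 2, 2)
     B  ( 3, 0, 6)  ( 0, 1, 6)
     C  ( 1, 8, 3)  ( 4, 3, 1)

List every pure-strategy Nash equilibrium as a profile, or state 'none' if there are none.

PSNE = {(A,P,Y)}

(A,P,X): not NE [P1→C gives 8>6]
(A,P,Y): NE
(A,Q,X): not NE [P1→C gives 8>1; P2→P gives 7>5]
(A,Q,Y): not NE [P1→C gives 4>0; P3→X gives 8>2]
(B,P,X): not NE [P1→C gives 8>6; P3→Y gives 6>3]
(B,P,Y): not NE [P2→Q gives 1>0]
(B,Q,X): not NE [P1→C gives 8>5; P2→P gives 9>7; P3→Y gives 6>4]
(B,Q,Y): not NE [P1→C gives 4>0]
(C,P,X): not NE [P2→Q gives 11>8]
(C,P,Y): not NE [P1→B gives 3>1; P3→X gives 8>3]
(C,Q,X): not NE [P3→Y gives 1>0]
(C,Q,Y): not NE [P2→P gives 8>3]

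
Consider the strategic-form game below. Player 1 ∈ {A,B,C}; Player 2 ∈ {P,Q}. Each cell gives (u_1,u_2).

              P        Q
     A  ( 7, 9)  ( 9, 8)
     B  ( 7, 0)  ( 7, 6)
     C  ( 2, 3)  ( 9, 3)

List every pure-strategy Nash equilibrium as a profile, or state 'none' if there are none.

(A,P): NE
(A,Q): not NE [P2→P gives 9>8]
(B,P): not NE [P2→Q gives 6>0]
(B,Q): not NE [P1→C gives 9>7]
(C,P): not NE [P1→B gives 7>2]
(C,Q): NE

NE set: (A,P), (C,Q)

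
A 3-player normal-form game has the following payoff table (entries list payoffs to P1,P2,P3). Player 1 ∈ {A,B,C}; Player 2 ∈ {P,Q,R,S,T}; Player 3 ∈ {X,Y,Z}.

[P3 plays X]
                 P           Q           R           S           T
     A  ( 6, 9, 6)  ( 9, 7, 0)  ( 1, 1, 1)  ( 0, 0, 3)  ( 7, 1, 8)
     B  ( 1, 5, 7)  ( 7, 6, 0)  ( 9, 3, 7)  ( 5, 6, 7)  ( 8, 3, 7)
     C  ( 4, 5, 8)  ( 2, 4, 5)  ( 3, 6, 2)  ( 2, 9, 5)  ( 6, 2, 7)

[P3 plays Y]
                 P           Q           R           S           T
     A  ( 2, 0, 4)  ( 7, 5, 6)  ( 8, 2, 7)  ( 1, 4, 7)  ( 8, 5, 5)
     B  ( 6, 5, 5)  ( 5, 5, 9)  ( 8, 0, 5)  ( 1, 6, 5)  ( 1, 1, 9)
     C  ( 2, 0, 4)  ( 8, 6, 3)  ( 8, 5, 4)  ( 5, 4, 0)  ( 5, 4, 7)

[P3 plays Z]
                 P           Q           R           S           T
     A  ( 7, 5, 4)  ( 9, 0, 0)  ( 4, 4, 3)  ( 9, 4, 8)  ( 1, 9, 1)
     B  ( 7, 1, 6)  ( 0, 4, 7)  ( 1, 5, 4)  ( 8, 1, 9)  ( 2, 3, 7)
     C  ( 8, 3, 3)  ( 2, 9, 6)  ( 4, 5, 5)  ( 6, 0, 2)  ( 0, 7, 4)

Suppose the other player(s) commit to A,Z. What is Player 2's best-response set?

u_2(P vs A,Z) = 5
u_2(Q vs A,Z) = 0
u_2(R vs A,Z) = 4
u_2(S vs A,Z) = 4
u_2(T vs A,Z) = 9
max payoff 9 at {T}

argmax u_2 = {T}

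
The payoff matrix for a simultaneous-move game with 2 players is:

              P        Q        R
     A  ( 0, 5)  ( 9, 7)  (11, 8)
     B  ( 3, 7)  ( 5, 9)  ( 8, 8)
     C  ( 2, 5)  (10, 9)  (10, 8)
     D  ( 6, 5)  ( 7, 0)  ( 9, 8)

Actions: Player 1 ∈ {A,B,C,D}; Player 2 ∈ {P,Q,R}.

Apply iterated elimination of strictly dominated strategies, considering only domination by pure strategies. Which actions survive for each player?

P1 drop B (D beats it: P:6>3 Q:7>5 R:9>8)
P2 drop P (R beats it: A:8>5 C:8>5 D:8>5)
P1 drop D (A beats it: Q:9>7 R:11>9)
P1→{A,C} P2→{Q,R}

IESDS → P1:{A,C} P2:{Q,R}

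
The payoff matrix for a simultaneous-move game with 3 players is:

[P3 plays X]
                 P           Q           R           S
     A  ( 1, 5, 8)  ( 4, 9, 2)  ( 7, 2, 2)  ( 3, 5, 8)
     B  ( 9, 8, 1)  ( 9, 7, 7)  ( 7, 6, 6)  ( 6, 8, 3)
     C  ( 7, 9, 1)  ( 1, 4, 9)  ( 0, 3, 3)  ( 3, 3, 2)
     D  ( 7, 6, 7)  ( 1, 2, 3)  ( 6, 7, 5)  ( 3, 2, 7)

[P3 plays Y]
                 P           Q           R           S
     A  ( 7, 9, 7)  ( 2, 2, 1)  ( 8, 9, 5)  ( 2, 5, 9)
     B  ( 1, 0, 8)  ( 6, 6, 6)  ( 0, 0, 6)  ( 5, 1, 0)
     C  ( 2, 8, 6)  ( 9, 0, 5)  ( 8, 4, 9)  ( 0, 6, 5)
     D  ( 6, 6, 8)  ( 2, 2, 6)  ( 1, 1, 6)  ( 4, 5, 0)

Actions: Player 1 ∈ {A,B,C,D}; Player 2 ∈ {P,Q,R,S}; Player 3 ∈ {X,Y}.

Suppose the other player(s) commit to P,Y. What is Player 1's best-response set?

argmax u_1 = {A}

u_1(A vs P,Y) = 7
u_1(B vs P,Y) = 1
u_1(C vs P,Y) = 2
u_1(D vs P,Y) = 6
max payoff 7 at {A}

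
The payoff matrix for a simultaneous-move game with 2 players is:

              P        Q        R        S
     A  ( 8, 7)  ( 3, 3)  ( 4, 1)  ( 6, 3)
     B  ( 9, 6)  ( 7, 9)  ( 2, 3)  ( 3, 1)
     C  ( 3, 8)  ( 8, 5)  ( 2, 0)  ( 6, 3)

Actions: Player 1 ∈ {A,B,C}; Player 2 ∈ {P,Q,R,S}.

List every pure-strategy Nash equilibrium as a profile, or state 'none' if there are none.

No pure NE.

(A,P): not NE [P1→B gives 9>8]
(A,Q): not NE [P1→C gives 8>3; P2→P gives 7>3]
(A,R): not NE [P2→P gives 7>1]
(A,S): not NE [P2→P gives 7>3]
(B,P): not NE [P2→Q gives 9>6]
(B,Q): not NE [P1→C gives 8>7]
(B,R): not NE [P1→A gives 4>2; P2→Q gives 9>3]
(B,S): not NE [P1→C gives 6>3; P2→Q gives 9>1]
(C,P): not NE [P1→B gives 9>3]
(C,Q): not NE [P2→P gives 8>5]
(C,R): not NE [P1→A gives 4>2; P2→P gives 8>0]
(C,S): not NE [P2→P gives 8>3]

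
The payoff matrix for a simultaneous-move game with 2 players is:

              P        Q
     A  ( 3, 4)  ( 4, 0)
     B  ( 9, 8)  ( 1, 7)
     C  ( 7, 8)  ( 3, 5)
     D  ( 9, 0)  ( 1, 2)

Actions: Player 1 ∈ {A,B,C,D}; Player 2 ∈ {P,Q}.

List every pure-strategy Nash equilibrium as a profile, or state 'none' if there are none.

(A,P): not NE [P1→D gives 9>3]
(A,Q): not NE [P2→P gives 4>0]
(B,P): NE
(B,Q): not NE [P1→A gives 4>1; P2→P gives 8>7]
(C,P): not NE [P1→D gives 9>7]
(C,Q): not NE [P1→A gives 4>3; P2→P gives 8>5]
(D,P): not NE [P2→Q gives 2>0]
(D,Q): not NE [P1→A gives 4>1]

PSNE = {(B,P)}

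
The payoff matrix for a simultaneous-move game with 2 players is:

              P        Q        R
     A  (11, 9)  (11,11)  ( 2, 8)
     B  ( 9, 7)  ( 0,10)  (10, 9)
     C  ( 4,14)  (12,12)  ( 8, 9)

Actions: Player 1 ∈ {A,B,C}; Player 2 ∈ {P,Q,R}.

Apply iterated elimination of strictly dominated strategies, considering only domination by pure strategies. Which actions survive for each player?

Survivors P1:{A,C} P2:{P,Q}

P2 drop R (Q beats it: A:11>8 B:10>9 C:12>9)
P1 drop B (A beats it: P:11>9 Q:11>0)
P1→{A,C} P2→{P,Q}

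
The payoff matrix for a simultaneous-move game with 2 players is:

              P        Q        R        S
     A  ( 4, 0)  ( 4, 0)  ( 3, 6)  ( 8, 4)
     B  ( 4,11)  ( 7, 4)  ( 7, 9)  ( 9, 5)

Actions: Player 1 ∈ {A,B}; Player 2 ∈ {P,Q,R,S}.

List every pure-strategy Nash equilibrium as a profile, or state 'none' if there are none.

(A,P): not NE [P2→R gives 6>0]
(A,Q): not NE [P1→B gives 7>4; P2→R gives 6>0]
(A,R): not NE [P1→B gives 7>3]
(A,S): not NE [P1→B gives 9>8; P2→R gives 6>4]
(B,P): NE
(B,Q): not NE [P2→P gives 11>4]
(B,R): not NE [P2→P gives 11>9]
(B,S): not NE [P2→P gives 11>5]

Nash profiles: (B,P)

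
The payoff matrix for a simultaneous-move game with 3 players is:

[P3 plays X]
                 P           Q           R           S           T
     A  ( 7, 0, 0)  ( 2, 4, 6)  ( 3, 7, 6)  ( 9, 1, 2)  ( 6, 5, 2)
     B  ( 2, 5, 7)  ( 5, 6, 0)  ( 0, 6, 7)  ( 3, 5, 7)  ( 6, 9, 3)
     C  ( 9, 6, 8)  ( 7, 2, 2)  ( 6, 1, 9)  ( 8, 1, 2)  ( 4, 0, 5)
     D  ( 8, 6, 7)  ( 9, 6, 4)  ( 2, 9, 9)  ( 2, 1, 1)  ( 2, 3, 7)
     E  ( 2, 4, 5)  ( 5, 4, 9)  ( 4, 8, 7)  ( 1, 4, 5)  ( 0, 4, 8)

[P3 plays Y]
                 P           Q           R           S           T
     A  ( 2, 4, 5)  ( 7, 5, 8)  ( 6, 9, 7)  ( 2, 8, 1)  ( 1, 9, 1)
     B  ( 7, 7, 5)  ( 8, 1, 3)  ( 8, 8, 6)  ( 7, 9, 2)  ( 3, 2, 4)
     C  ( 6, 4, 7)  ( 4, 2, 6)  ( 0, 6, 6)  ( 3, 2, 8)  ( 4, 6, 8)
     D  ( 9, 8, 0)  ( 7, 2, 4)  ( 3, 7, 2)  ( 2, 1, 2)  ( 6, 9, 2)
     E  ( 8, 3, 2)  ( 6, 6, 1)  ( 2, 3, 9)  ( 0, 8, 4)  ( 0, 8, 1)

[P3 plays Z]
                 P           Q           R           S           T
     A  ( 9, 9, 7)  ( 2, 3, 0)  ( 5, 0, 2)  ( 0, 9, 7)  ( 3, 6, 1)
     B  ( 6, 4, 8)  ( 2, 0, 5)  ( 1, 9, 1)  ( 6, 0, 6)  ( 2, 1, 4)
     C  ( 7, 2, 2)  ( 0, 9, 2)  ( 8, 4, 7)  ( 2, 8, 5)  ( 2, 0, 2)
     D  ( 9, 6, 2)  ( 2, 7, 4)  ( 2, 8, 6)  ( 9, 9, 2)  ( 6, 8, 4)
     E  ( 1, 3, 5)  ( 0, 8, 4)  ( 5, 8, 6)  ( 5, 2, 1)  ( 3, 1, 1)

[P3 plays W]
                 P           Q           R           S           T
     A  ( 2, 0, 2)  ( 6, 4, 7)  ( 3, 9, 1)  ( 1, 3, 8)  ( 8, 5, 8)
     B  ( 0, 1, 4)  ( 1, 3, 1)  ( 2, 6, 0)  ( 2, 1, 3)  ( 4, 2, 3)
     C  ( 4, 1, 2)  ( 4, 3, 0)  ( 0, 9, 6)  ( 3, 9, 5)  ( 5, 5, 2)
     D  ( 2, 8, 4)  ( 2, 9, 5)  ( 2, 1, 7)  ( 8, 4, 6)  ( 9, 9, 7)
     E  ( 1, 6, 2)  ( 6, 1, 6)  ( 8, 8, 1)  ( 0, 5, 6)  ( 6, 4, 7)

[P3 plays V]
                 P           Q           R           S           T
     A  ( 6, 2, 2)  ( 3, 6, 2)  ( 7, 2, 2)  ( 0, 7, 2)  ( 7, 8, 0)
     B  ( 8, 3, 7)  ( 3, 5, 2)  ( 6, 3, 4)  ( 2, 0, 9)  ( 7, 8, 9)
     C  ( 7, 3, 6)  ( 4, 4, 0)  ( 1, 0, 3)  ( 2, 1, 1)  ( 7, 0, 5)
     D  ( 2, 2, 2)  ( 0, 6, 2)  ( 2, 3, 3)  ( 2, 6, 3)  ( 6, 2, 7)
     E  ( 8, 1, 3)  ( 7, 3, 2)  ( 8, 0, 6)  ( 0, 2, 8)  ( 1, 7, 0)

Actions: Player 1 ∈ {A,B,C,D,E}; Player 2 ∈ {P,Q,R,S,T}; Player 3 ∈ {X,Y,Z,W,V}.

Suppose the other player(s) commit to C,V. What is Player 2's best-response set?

P2 best: {Q}

u_2(P vs C,V) = 3
u_2(Q vs C,V) = 4
u_2(R vs C,V) = 0
u_2(S vs C,V) = 1
u_2(T vs C,V) = 0
max payoff 4 at {Q}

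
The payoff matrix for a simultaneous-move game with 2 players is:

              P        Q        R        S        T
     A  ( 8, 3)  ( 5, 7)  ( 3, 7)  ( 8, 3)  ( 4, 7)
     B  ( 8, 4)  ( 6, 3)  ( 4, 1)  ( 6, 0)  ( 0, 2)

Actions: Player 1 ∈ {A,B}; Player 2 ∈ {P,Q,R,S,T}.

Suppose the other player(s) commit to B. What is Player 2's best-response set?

argmax u_2 = {P}

u_2(P vs B) = 4
u_2(Q vs B) = 3
u_2(R vs B) = 1
u_2(S vs B) = 0
u_2(T vs B) = 2
max payoff 4 at {P}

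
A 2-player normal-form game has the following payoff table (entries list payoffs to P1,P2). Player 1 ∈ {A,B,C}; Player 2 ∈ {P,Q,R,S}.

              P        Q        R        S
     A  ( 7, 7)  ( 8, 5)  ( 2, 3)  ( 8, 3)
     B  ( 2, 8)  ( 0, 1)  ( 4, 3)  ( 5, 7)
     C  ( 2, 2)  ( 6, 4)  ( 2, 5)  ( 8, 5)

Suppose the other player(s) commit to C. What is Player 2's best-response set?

BR_2 = {R,S}

u_2(P vs C) = 2
u_2(Q vs C) = 4
u_2(R vs C) = 5
u_2(S vs C) = 5
max payoff 5 at {R,S}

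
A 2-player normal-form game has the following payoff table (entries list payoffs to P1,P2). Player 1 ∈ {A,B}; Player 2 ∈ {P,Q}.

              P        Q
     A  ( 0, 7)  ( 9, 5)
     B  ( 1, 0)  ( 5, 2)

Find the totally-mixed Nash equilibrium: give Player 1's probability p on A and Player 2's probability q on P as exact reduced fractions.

P1 indiff ⇒ q·0+(1-q)·9 = q·1+(1-q)·5 ⇒ q(-1) = (1-q)(-4) ⇒ q = 4/5
P2 indiff ⇒ p·7+(1-p)·0 = p·5+(1-p)·2 ⇒ p(2) = (1-p)(2) ⇒ p = 1/2

P1 mixes 1/2 on A; P2 mixes 4/5 on P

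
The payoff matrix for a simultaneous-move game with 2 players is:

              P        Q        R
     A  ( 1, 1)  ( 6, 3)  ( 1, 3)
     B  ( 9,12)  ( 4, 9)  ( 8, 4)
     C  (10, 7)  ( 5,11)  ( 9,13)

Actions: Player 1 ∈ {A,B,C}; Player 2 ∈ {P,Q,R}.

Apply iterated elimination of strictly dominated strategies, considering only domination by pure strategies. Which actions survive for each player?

P1 drop B (C beats it: P:10>9 Q:5>4 R:9>8)
P2 drop P (Q beats it: A:3>1 C:11>7)
P1→{A,C} P2→{Q,R}

IESDS → P1:{A,C} P2:{Q,R}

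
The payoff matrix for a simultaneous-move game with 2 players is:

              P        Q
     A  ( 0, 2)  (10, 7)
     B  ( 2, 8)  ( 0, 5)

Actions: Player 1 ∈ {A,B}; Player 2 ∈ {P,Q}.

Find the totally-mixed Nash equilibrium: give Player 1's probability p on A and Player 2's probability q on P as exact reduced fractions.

P1 mixes 3/8 on A; P2 mixes 5/6 on P

P1 indiff ⇒ q·0+(1-q)·10 = q·2+(1-q)·0 ⇒ q(-2) = (1-q)(-10) ⇒ q = 5/6
P2 indiff ⇒ p·2+(1-p)·8 = p·7+(1-p)·5 ⇒ p(-5) = (1-p)(-3) ⇒ p = 3/8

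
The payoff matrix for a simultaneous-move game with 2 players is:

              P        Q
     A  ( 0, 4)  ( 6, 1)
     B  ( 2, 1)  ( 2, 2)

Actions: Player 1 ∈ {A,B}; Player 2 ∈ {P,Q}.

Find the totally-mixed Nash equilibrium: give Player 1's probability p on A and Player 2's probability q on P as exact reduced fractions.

P1 indiff ⇒ q·0+(1-q)·6 = q·2+(1-q)·2 ⇒ q(-2) = (1-q)(-4) ⇒ q = 2/3
P2 indiff ⇒ p·4+(1-p)·1 = p·1+(1-p)·2 ⇒ p(3) = (1-p)(1) ⇒ p = 1/4

p=1/4, q=2/3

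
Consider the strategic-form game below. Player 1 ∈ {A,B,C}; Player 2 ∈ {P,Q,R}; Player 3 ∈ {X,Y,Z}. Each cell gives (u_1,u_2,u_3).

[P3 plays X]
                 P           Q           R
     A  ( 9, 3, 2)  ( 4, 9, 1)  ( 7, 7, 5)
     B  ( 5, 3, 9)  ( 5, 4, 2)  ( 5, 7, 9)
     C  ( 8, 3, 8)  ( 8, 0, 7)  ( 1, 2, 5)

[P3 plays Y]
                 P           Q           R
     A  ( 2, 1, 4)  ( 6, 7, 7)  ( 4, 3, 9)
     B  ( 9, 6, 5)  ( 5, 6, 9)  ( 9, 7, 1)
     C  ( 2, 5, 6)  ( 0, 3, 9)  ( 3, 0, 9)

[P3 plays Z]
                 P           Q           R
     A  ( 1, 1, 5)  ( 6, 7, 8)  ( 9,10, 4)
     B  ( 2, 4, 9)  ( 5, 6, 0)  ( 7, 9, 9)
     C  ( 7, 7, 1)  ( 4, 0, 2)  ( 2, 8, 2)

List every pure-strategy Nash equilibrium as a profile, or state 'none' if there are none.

PSNE: ∅

(A,P,X): not NE [P2→Q gives 9>3; P3→Z gives 5>2]
(A,P,Y): not NE [P1→B gives 9>2; P2→Q gives 7>1; P3→Z gives 5>4]
(A,P,Z): not NE [P1→C gives 7>1; P2→R gives 10>1]
(A,Q,X): not NE [P1→C gives 8>4; P3→Z gives 8>1]
(A,Q,Y): not NE [P3→Z gives 8>7]
(A,Q,Z): not NE [P2→R gives 10>7]
(A,R,X): not NE [P2→Q gives 9>7; P3→Y gives 9>5]
(A,R,Y): not NE [P1→B gives 9>4; P2→Q gives 7>3]
(A,R,Z): not NE [P3→Y gives 9>4]
(B,P,X): not NE [P1→A gives 9>5; P2→R gives 7>3]
(B,P,Y): not NE [P2→R gives 7>6; P3→Z gives 9>5]
(B,P,Z): not NE [P1→C gives 7>2; P2→R gives 9>4]
(B,Q,X): not NE [P1→C gives 8>5; P2→R gives 7>4; P3→Y gives 9>2]
(B,Q,Y): not NE [P1→A gives 6>5; P2→R gives 7>6]
(B,Q,Z): not NE [P1→A gives 6>5; P2→R gives 9>6; P3→Y gives 9>0]
(B,R,X): not NE [P1→A gives 7>5]
(B,R,Y): not NE [P3→Z gives 9>1]
(B,R,Z): not NE [P1→A gives 9>7]
(C,P,X): not NE [P1→A gives 9>8]
(C,P,Y): not NE [P1→B gives 9>2; P3→X gives 8>6]
(C,P,Z): not NE [P2→R gives 8>7; P3→X gives 8>1]
(C,Q,X): not NE [P2→P gives 3>0; P3→Y gives 9>7]
(C,Q,Y): not NE [P1→A gives 6>0; P2→P gives 5>3]
(C,Q,Z): not NE [P1→A gives 6>4; P2→R gives 8>0; P3→Y gives 9>2]
(C,R,X): not NE [P1→A gives 7>1; P2→P gives 3>2; P3→Y gives 9>5]
(C,R,Y): not NE [P1→B gives 9>3; P2→P gives 5>0]
(C,R,Z): not NE [P1→A gives 9>2; P3→Y gives 9>2]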